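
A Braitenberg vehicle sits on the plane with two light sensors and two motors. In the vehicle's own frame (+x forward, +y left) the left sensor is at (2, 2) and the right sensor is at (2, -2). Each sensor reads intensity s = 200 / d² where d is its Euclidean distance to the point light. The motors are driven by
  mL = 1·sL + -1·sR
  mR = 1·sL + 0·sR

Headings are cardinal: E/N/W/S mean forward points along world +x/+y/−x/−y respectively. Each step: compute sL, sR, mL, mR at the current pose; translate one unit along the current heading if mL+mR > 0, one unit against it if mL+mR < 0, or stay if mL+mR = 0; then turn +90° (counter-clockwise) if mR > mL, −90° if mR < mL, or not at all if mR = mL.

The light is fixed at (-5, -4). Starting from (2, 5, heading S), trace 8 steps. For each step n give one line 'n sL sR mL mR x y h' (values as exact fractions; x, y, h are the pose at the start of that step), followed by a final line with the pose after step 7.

n=0: pose=(2,5,S); sL=20/13, sR=100/37; mL=-560/481, mR=20/13; mL+mR=180/481 → advance +1; mR−mL=100/37 → turn +1·90°
n=1: pose=(2,4,E); sL=200/181, sR=200/117; mL=-12800/21177, mR=200/181; mL+mR=10600/21177 → advance +1; mR−mL=200/117 → turn +1·90°
n=2: pose=(3,4,N); sL=25/17, sR=1; mL=8/17, mR=25/17; mL+mR=33/17 → advance +1; mR−mL=1 → turn +1·90°
n=3: pose=(3,5,W); sL=40/17, sR=200/157; mL=2880/2669, mR=40/17; mL+mR=9160/2669 → advance +1; mR−mL=200/157 → turn +1·90°
n=4: pose=(2,5,S); sL=20/13, sR=100/37; mL=-560/481, mR=20/13; mL+mR=180/481 → advance +1; mR−mL=100/37 → turn +1·90°
n=5: pose=(2,4,E); sL=200/181, sR=200/117; mL=-12800/21177, mR=200/181; mL+mR=10600/21177 → advance +1; mR−mL=200/117 → turn +1·90°
n=6: pose=(3,4,N); sL=25/17, sR=1; mL=8/17, mR=25/17; mL+mR=33/17 → advance +1; mR−mL=1 → turn +1·90°
n=7: pose=(3,5,W); sL=40/17, sR=200/157; mL=2880/2669, mR=40/17; mL+mR=9160/2669 → advance +1; mR−mL=200/157 → turn +1·90°

0 20/13 100/37 -560/481 20/13 2 5 S
1 200/181 200/117 -12800/21177 200/181 2 4 E
2 25/17 1 8/17 25/17 3 4 N
3 40/17 200/157 2880/2669 40/17 3 5 W
4 20/13 100/37 -560/481 20/13 2 5 S
5 200/181 200/117 -12800/21177 200/181 2 4 E
6 25/17 1 8/17 25/17 3 4 N
7 40/17 200/157 2880/2669 40/17 3 5 W
final 2 5 S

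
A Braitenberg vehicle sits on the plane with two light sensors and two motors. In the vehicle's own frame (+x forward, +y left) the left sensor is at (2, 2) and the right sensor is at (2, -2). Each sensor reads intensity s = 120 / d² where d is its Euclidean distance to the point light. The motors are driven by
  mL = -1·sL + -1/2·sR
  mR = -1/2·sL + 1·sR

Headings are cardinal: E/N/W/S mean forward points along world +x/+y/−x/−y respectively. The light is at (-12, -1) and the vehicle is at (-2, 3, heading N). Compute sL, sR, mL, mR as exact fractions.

left sensor world pos  = (-4, 5); dL² = 100
right sensor world pos = (0, 5); dR² = 180
sL = 120/100 = 6/5
sR = 120/180 = 2/3
mL = -1·sL + -1/2·sR = -23/15
mR = -1/2·sL + 1·sR = 1/15

6/5 2/3 -23/15 1/15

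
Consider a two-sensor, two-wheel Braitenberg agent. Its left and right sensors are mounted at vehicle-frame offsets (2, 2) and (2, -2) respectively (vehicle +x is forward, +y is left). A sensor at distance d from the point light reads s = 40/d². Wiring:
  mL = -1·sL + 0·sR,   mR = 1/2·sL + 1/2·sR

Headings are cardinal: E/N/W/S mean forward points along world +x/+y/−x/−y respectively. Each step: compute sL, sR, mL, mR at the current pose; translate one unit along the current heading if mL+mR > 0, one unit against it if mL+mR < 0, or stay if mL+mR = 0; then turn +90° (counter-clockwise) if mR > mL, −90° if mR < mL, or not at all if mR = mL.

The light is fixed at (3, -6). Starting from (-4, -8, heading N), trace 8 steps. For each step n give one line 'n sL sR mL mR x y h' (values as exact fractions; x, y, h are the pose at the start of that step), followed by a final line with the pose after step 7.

n=0: pose=(-4,-8,N); sL=40/81, sR=8/5; mL=-40/81, mR=424/405; mL+mR=224/405 → advance +1; mR−mL=208/135 → turn +1·90°
n=1: pose=(-4,-7,W); sL=4/9, sR=20/41; mL=-4/9, mR=172/369; mL+mR=8/369 → advance +1; mR−mL=112/123 → turn +1·90°
n=2: pose=(-5,-7,S); sL=8/9, sR=40/109; mL=-8/9, mR=616/981; mL+mR=-256/981 → advance -1; mR−mL=496/327 → turn +1·90°
n=3: pose=(-5,-6,E); sL=1, sR=1; mL=-1, mR=1; mL+mR=0 → advance +0; mR−mL=2 → turn +1·90°
n=4: pose=(-5,-6,N); sL=5/13, sR=1; mL=-5/13, mR=9/13; mL+mR=4/13 → advance +1; mR−mL=14/13 → turn +1·90°
n=5: pose=(-5,-5,W); sL=40/101, sR=40/109; mL=-40/101, mR=4200/11009; mL+mR=-160/11009 → advance -1; mR−mL=8560/11009 → turn +1·90°
n=6: pose=(-4,-5,S); sL=20/13, sR=20/41; mL=-20/13, mR=540/533; mL+mR=-280/533 → advance -1; mR−mL=1360/533 → turn +1·90°
n=7: pose=(-4,-4,E); sL=40/41, sR=8/5; mL=-40/41, mR=264/205; mL+mR=64/205 → advance +1; mR−mL=464/205 → turn +1·90°

0 40/81 8/5 -40/81 424/405 -4 -8 N
1 4/9 20/41 -4/9 172/369 -4 -7 W
2 8/9 40/109 -8/9 616/981 -5 -7 S
3 1 1 -1 1 -5 -6 E
4 5/13 1 -5/13 9/13 -5 -6 N
5 40/101 40/109 -40/101 4200/11009 -5 -5 W
6 20/13 20/41 -20/13 540/533 -4 -5 S
7 40/41 8/5 -40/41 264/205 -4 -4 E
final -3 -4 N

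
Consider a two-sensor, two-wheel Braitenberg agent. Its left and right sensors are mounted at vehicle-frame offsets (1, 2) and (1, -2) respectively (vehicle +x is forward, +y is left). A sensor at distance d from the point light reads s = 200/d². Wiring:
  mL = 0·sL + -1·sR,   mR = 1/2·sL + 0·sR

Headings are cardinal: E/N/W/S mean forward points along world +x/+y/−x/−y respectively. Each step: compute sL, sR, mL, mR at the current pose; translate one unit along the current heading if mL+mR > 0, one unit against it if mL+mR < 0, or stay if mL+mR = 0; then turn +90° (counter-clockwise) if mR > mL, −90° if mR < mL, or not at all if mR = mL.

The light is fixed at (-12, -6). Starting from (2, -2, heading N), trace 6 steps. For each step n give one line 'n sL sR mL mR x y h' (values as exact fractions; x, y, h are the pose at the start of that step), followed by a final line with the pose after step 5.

0 200/169 200/281 -200/281 100/169 2 -2 N
1 20/17 100/97 -100/97 10/17 2 -3 W
2 200/293 200/173 -200/173 100/293 3 -3 S
3 50/73 10/13 -10/13 25/73 3 -2 E
4 200/169 200/281 -200/281 100/169 2 -2 N
5 20/17 100/97 -100/97 10/17 2 -3 W
final 3 -3 S

n=0: pose=(2,-2,N); sL=200/169, sR=200/281; mL=-200/281, mR=100/169; mL+mR=-5700/47489 → advance -1; mR−mL=61900/47489 → turn +1·90°
n=1: pose=(2,-3,W); sL=20/17, sR=100/97; mL=-100/97, mR=10/17; mL+mR=-730/1649 → advance -1; mR−mL=2670/1649 → turn +1·90°
n=2: pose=(3,-3,S); sL=200/293, sR=200/173; mL=-200/173, mR=100/293; mL+mR=-41300/50689 → advance -1; mR−mL=75900/50689 → turn +1·90°
n=3: pose=(3,-2,E); sL=50/73, sR=10/13; mL=-10/13, mR=25/73; mL+mR=-405/949 → advance -1; mR−mL=1055/949 → turn +1·90°
n=4: pose=(2,-2,N); sL=200/169, sR=200/281; mL=-200/281, mR=100/169; mL+mR=-5700/47489 → advance -1; mR−mL=61900/47489 → turn +1·90°
n=5: pose=(2,-3,W); sL=20/17, sR=100/97; mL=-100/97, mR=10/17; mL+mR=-730/1649 → advance -1; mR−mL=2670/1649 → turn +1·90°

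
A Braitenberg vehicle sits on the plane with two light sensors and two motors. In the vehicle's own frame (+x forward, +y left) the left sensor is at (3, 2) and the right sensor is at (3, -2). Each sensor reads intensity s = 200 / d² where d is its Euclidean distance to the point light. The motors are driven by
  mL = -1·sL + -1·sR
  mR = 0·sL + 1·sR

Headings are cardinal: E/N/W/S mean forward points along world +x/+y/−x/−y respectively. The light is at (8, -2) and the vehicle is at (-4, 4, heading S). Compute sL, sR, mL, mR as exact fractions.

200/109 40/41 -12560/4469 40/41

left sensor world pos  = (-2, 1); dL² = 109
right sensor world pos = (-6, 1); dR² = 205
sL = 200/109 = 200/109
sR = 200/205 = 40/41
mL = -1·sL + -1·sR = -12560/4469
mR = 0·sL + 1·sR = 40/41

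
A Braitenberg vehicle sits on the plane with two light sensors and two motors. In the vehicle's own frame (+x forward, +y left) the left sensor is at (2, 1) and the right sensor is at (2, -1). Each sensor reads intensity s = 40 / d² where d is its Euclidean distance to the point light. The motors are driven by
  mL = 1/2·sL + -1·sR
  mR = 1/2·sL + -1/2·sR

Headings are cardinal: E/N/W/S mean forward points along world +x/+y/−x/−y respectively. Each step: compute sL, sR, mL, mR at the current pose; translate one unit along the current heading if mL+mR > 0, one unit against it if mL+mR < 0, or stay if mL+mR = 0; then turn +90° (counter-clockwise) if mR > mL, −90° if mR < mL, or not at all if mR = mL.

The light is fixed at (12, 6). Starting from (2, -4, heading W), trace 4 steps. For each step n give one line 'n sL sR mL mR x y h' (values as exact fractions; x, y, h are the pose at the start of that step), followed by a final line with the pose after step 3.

0 8/53 8/45 -244/2385 -32/2385 2 -4 W
1 5/26 10/61 -215/3172 45/3172 3 -4 S
2 40/113 40/149 -1540/16837 720/16837 3 -3 E
3 4/17 4/13 -42/221 -8/221 2 -3 N
final 2 -4 W

n=0: pose=(2,-4,W); sL=8/53, sR=8/45; mL=-244/2385, mR=-32/2385; mL+mR=-92/795 → advance -1; mR−mL=4/45 → turn +1·90°
n=1: pose=(3,-4,S); sL=5/26, sR=10/61; mL=-215/3172, mR=45/3172; mL+mR=-85/1586 → advance -1; mR−mL=5/61 → turn +1·90°
n=2: pose=(3,-3,E); sL=40/113, sR=40/149; mL=-1540/16837, mR=720/16837; mL+mR=-820/16837 → advance -1; mR−mL=20/149 → turn +1·90°
n=3: pose=(2,-3,N); sL=4/17, sR=4/13; mL=-42/221, mR=-8/221; mL+mR=-50/221 → advance -1; mR−mL=2/13 → turn +1·90°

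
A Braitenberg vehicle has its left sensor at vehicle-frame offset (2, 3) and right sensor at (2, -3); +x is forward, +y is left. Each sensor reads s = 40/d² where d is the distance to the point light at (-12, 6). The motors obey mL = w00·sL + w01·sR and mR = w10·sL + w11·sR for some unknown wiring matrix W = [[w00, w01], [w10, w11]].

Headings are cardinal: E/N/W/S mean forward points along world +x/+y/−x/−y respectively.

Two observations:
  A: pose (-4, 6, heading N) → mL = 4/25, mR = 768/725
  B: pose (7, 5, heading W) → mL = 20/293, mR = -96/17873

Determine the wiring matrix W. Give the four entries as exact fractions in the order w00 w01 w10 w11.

0 1/2 1 -1

obs A: pose=(-4,6,N) → sL=40/29, sR=8/25, mL=4/25, mR=768/725
obs B: pose=(7,5,W) → sL=8/61, sR=40/293, mL=20/293, mR=-96/17873
sensor matrix S = [[40/29, 8/25], [8/61, 40/293]]; det S = 1896192/12957925
solve [mL_A; mL_B] = S·[w00; w01] and [mR_A; mR_B] = S·[w10; w11]:
  w00 = 0, w01 = 1/2, w10 = 1, w11 = -1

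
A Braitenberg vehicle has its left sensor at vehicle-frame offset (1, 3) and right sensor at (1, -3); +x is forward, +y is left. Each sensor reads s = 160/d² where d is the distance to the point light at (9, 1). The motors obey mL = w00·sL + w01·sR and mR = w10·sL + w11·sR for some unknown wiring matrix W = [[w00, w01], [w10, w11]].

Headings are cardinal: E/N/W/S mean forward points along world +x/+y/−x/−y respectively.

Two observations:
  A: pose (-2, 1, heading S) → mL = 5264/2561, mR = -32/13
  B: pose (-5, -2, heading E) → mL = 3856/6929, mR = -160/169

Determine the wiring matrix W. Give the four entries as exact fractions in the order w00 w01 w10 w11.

1 -1/2 -1 0

obs A: pose=(-2,1,S) → sL=32/13, sR=160/197, mL=5264/2561, mR=-32/13
obs B: pose=(-5,-2,E) → sL=160/169, sR=32/41, mL=3856/6929, mR=-160/169
sensor matrix S = [[32/13, 160/197], [160/169, 32/41]]; det S = 1572864/1365013
solve [mL_A; mL_B] = S·[w00; w01] and [mR_A; mR_B] = S·[w10; w11]:
  w00 = 1, w01 = -1/2, w10 = -1, w11 = 0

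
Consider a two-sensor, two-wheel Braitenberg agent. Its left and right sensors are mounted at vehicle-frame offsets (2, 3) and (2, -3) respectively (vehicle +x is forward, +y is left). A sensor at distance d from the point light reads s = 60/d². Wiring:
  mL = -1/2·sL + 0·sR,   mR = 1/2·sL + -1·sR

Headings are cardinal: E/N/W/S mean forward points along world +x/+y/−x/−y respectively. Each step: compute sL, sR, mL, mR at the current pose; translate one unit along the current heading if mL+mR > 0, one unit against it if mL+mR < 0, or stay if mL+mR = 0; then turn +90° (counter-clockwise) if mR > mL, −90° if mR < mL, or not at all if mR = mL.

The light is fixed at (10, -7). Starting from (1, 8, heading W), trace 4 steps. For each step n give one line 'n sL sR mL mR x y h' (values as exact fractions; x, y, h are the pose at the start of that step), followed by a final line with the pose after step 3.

n=0: pose=(1,8,W); sL=12/53, sR=12/89; mL=-6/53, mR=-102/4717; mL+mR=-12/89 → advance -1; mR−mL=432/4717 → turn +1·90°
n=1: pose=(2,8,S); sL=30/97, sR=6/29; mL=-15/97, mR=-147/2813; mL+mR=-6/29 → advance -1; mR−mL=288/2813 → turn +1·90°
n=2: pose=(2,9,E); sL=60/397, sR=12/41; mL=-30/397, mR=-3534/16277; mL+mR=-12/41 → advance -1; mR−mL=-2304/16277 → turn -1·90°
n=3: pose=(1,9,S); sL=15/58, sR=3/17; mL=-15/116, mR=-93/1972; mL+mR=-3/17 → advance -1; mR−mL=81/986 → turn +1·90°

0 12/53 12/89 -6/53 -102/4717 1 8 W
1 30/97 6/29 -15/97 -147/2813 2 8 S
2 60/397 12/41 -30/397 -3534/16277 2 9 E
3 15/58 3/17 -15/116 -93/1972 1 9 S
final 1 10 E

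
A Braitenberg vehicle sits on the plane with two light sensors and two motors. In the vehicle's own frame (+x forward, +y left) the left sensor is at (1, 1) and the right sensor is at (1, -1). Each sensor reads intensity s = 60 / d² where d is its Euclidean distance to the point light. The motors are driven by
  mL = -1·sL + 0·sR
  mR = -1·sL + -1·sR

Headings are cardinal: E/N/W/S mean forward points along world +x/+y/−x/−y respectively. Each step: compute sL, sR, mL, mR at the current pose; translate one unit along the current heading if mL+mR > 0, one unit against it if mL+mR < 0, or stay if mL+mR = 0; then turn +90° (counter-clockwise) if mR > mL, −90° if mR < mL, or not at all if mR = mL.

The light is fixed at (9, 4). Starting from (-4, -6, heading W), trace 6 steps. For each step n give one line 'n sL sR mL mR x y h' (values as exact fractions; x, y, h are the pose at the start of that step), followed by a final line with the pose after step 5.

n=0: pose=(-4,-6,W); sL=60/317, sR=60/277; mL=-60/317, mR=-35640/87809; mL+mR=-52260/87809 → advance -1; mR−mL=-60/277 → turn -1·90°
n=1: pose=(-3,-6,N); sL=6/25, sR=30/101; mL=-6/25, mR=-1356/2525; mL+mR=-1962/2525 → advance -1; mR−mL=-30/101 → turn -1·90°
n=2: pose=(-3,-7,E); sL=60/221, sR=12/53; mL=-60/221, mR=-5832/11713; mL+mR=-9012/11713 → advance -1; mR−mL=-12/53 → turn -1·90°
n=3: pose=(-4,-7,S); sL=5/24, sR=3/17; mL=-5/24, mR=-157/408; mL+mR=-121/204 → advance -1; mR−mL=-3/17 → turn -1·90°
n=4: pose=(-4,-6,W); sL=60/317, sR=60/277; mL=-60/317, mR=-35640/87809; mL+mR=-52260/87809 → advance -1; mR−mL=-60/277 → turn -1·90°
n=5: pose=(-3,-6,N); sL=6/25, sR=30/101; mL=-6/25, mR=-1356/2525; mL+mR=-1962/2525 → advance -1; mR−mL=-30/101 → turn -1·90°

0 60/317 60/277 -60/317 -35640/87809 -4 -6 W
1 6/25 30/101 -6/25 -1356/2525 -3 -6 N
2 60/221 12/53 -60/221 -5832/11713 -3 -7 E
3 5/24 3/17 -5/24 -157/408 -4 -7 S
4 60/317 60/277 -60/317 -35640/87809 -4 -6 W
5 6/25 30/101 -6/25 -1356/2525 -3 -6 N
final -3 -7 E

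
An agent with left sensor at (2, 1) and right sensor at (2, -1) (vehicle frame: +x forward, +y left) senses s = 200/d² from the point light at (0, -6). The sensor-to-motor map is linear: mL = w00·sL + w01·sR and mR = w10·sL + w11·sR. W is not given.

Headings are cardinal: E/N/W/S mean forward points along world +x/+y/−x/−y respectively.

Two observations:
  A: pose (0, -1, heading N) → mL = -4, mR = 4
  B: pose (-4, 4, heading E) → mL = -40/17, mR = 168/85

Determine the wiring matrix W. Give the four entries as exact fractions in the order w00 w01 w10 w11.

obs A: pose=(0,-1,N) → sL=4, sR=4, mL=-4, mR=4
obs B: pose=(-4,4,E) → sL=8/5, sR=40/17, mL=-40/17, mR=168/85
sensor matrix S = [[4, 4], [8/5, 40/17]]; det S = 256/85
solve [mL_A; mL_B] = S·[w00; w01] and [mR_A; mR_B] = S·[w10; w11]:
  w00 = 0, w01 = -1, w10 = 1/2, w11 = 1/2

0 -1 1/2 1/2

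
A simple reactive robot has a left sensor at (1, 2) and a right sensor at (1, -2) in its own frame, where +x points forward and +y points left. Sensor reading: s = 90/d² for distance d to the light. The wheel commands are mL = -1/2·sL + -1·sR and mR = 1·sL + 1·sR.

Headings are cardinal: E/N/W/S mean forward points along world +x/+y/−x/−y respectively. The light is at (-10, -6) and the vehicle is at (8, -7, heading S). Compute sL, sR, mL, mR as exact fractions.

45/202 9/26 -2403/5252 747/1313

left sensor world pos  = (10, -8); dL² = 404
right sensor world pos = (6, -8); dR² = 260
sL = 90/404 = 45/202
sR = 90/260 = 9/26
mL = -1/2·sL + -1·sR = -2403/5252
mR = 1·sL + 1·sR = 747/1313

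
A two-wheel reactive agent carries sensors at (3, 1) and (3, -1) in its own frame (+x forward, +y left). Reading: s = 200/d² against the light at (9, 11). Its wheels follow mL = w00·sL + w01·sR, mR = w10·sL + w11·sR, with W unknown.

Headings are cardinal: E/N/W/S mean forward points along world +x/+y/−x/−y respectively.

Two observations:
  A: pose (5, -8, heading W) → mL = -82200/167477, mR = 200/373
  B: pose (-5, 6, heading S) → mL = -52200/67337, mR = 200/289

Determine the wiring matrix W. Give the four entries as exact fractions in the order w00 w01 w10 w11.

-1/2 -1/2 0 1

obs A: pose=(5,-8,W) → sL=200/449, sR=200/373, mL=-82200/167477, mR=200/373
obs B: pose=(-5,6,S) → sL=200/233, sR=200/289, mL=-52200/67337, mR=200/289
sensor matrix S = [[200/449, 200/373], [200/233, 200/289]]; det S = -1714080000/11277398749
solve [mL_A; mL_B] = S·[w00; w01] and [mR_A; mR_B] = S·[w10; w11]:
  w00 = -1/2, w01 = -1/2, w10 = 0, w11 = 1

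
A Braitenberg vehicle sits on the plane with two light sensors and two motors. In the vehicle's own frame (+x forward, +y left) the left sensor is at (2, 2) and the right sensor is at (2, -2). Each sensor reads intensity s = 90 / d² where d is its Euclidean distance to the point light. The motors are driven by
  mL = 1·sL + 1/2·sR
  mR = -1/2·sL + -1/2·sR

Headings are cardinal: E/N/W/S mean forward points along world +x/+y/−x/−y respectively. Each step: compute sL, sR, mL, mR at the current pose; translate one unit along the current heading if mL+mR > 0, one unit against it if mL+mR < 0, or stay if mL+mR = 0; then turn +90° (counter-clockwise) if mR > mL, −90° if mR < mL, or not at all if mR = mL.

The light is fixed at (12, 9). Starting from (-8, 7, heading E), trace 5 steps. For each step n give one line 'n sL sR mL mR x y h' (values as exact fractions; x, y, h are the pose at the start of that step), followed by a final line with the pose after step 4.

0 5/18 9/34 251/612 -83/306 -8 7 E
1 18/61 90/457 10971/27877 -6858/27877 -7 7 S
2 45/233 45/221 30375/102986 -10215/51493 -7 6 W
3 18/97 18/65 2043/6305 -1458/6305 -8 6 N
4 5/18 9/34 251/612 -83/306 -8 7 E
final -7 7 S

n=0: pose=(-8,7,E); sL=5/18, sR=9/34; mL=251/612, mR=-83/306; mL+mR=5/36 → advance +1; mR−mL=-139/204 → turn -1·90°
n=1: pose=(-7,7,S); sL=18/61, sR=90/457; mL=10971/27877, mR=-6858/27877; mL+mR=9/61 → advance +1; mR−mL=-17829/27877 → turn -1·90°
n=2: pose=(-7,6,W); sL=45/233, sR=45/221; mL=30375/102986, mR=-10215/51493; mL+mR=45/466 → advance +1; mR−mL=-50805/102986 → turn -1·90°
n=3: pose=(-8,6,N); sL=18/97, sR=18/65; mL=2043/6305, mR=-1458/6305; mL+mR=9/97 → advance +1; mR−mL=-3501/6305 → turn -1·90°
n=4: pose=(-8,7,E); sL=5/18, sR=9/34; mL=251/612, mR=-83/306; mL+mR=5/36 → advance +1; mR−mL=-139/204 → turn -1·90°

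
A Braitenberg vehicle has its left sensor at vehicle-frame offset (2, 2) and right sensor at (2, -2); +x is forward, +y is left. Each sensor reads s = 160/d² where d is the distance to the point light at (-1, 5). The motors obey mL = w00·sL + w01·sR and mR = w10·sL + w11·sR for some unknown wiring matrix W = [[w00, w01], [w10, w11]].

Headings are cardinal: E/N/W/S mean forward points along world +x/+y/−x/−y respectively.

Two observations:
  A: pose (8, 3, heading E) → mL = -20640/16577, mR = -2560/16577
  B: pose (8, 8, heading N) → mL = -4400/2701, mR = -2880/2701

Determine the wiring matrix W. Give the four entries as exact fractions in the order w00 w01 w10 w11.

obs A: pose=(8,3,E) → sL=160/121, sR=160/137, mL=-20640/16577, mR=-2560/16577
obs B: pose=(8,8,N) → sL=80/37, sR=80/73, mL=-4400/2701, mR=-2880/2701
sensor matrix S = [[160/121, 160/137], [80/37, 80/73]]; det S = -48179200/44774477
solve [mL_A; mL_B] = S·[w00; w01] and [mR_A; mR_B] = S·[w10; w11]:
  w00 = -1/2, w01 = -1/2, w10 = -1, w11 = 1

-1/2 -1/2 -1 1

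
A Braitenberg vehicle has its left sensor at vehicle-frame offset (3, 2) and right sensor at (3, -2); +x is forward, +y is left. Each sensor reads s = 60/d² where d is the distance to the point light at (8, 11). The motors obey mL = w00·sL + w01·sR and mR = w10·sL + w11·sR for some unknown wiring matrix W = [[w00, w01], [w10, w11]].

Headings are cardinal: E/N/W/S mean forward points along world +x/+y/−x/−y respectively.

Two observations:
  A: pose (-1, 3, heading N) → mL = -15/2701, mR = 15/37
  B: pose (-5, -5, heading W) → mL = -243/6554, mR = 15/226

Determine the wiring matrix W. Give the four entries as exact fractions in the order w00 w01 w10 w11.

-1 1/2 0 1/2

obs A: pose=(-1,3,N) → sL=30/73, sR=30/37, mL=-15/2701, mR=15/37
obs B: pose=(-5,-5,W) → sL=3/29, sR=15/113, mL=-243/6554, mR=15/226
sensor matrix S = [[30/73, 30/37], [3/29, 15/113]]; det S = -259560/8851177
solve [mL_A; mL_B] = S·[w00; w01] and [mR_A; mR_B] = S·[w10; w11]:
  w00 = -1, w01 = 1/2, w10 = 0, w11 = 1/2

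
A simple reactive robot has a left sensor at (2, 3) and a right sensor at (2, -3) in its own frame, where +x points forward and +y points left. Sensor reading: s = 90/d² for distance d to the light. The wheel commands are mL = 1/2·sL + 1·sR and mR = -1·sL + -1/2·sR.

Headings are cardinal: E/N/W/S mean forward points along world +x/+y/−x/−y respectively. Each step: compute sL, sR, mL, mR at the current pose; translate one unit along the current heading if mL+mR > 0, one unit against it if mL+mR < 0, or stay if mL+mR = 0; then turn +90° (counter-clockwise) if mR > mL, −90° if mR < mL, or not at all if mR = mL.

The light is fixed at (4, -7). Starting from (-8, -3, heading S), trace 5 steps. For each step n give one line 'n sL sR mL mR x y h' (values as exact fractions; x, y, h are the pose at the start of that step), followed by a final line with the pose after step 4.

0 18/17 90/229 3591/3893 -4887/3893 -8 -3 S
1 9/20 9/26 297/520 -81/130 -8 -2 W
2 18/49 90/113 5427/5537 -4239/5537 -7 -2 N
3 5/9 1 23/18 -19/18 -7 -1 E
4 18/13 18/37 567/481 -783/481 -6 -1 S
final -6 0 W

n=0: pose=(-8,-3,S); sL=18/17, sR=90/229; mL=3591/3893, mR=-4887/3893; mL+mR=-1296/3893 → advance -1; mR−mL=-8478/3893 → turn -1·90°
n=1: pose=(-8,-2,W); sL=9/20, sR=9/26; mL=297/520, mR=-81/130; mL+mR=-27/520 → advance -1; mR−mL=-621/520 → turn -1·90°
n=2: pose=(-7,-2,N); sL=18/49, sR=90/113; mL=5427/5537, mR=-4239/5537; mL+mR=1188/5537 → advance +1; mR−mL=-9666/5537 → turn -1·90°
n=3: pose=(-7,-1,E); sL=5/9, sR=1; mL=23/18, mR=-19/18; mL+mR=2/9 → advance +1; mR−mL=-7/3 → turn -1·90°
n=4: pose=(-6,-1,S); sL=18/13, sR=18/37; mL=567/481, mR=-783/481; mL+mR=-216/481 → advance -1; mR−mL=-1350/481 → turn -1·90°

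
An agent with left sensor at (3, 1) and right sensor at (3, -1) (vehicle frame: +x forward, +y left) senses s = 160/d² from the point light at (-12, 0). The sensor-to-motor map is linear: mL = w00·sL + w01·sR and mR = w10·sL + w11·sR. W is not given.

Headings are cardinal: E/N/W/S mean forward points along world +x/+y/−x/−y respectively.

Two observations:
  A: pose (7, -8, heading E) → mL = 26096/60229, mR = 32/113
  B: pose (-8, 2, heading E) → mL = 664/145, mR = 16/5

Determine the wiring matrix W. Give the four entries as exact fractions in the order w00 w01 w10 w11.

obs A: pose=(7,-8,E) → sL=160/533, sR=32/113, mL=26096/60229, mR=32/113
obs B: pose=(-8,2,E) → sL=80/29, sR=16/5, mL=664/145, mR=16/5
sensor matrix S = [[160/533, 32/113], [80/29, 16/5]]; det S = 313344/1746641
solve [mL_A; mL_B] = S·[w00; w01] and [mR_A; mR_B] = S·[w10; w11]:
  w00 = 1/2, w01 = 1, w10 = 0, w11 = 1

1/2 1 0 1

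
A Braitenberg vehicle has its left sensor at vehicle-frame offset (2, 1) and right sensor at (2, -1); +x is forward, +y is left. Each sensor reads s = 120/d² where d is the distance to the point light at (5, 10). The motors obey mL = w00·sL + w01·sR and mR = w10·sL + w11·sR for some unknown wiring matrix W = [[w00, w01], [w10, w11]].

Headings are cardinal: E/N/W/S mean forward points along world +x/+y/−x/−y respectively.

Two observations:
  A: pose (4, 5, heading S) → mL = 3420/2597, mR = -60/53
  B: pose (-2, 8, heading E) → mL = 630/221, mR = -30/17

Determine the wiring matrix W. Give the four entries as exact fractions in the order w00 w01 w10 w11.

obs A: pose=(4,5,S) → sL=120/49, sR=120/53, mL=3420/2597, mR=-60/53
obs B: pose=(-2,8,E) → sL=60/13, sR=60/17, mL=630/221, mR=-30/17
sensor matrix S = [[120/49, 120/53], [60/13, 60/17]]; det S = -1036800/573937
solve [mL_A; mL_B] = S·[w00; w01] and [mR_A; mR_B] = S·[w10; w11]:
  w00 = 1, w01 = -1/2, w10 = 0, w11 = -1/2

1 -1/2 0 -1/2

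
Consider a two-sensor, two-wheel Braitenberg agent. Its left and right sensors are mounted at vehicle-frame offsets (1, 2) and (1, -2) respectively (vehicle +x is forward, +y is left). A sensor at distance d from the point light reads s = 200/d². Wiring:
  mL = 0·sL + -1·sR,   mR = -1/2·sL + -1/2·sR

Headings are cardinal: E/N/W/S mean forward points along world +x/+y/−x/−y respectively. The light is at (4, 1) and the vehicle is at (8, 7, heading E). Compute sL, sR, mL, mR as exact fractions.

200/89 200/41 -200/41 -13000/3649

left sensor world pos  = (9, 9); dL² = 89
right sensor world pos = (9, 5); dR² = 41
sL = 200/89 = 200/89
sR = 200/41 = 200/41
mL = 0·sL + -1·sR = -200/41
mR = -1/2·sL + -1/2·sR = -13000/3649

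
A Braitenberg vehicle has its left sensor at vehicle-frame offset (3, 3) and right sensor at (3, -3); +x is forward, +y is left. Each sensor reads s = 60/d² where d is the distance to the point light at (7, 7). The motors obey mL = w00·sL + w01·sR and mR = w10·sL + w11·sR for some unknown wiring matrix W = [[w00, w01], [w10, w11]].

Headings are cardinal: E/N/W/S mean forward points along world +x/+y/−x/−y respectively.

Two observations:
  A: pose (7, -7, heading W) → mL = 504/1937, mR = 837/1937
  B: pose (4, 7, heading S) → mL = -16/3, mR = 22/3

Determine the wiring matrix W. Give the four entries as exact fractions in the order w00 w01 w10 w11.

-1 1 1 1/2

obs A: pose=(7,-7,W) → sL=30/149, sR=6/13, mL=504/1937, mR=837/1937
obs B: pose=(4,7,S) → sL=20/3, sR=4/3, mL=-16/3, mR=22/3
sensor matrix S = [[30/149, 6/13], [20/3, 4/3]]; det S = -5440/1937
solve [mL_A; mL_B] = S·[w00; w01] and [mR_A; mR_B] = S·[w10; w11]:
  w00 = -1, w01 = 1, w10 = 1, w11 = 1/2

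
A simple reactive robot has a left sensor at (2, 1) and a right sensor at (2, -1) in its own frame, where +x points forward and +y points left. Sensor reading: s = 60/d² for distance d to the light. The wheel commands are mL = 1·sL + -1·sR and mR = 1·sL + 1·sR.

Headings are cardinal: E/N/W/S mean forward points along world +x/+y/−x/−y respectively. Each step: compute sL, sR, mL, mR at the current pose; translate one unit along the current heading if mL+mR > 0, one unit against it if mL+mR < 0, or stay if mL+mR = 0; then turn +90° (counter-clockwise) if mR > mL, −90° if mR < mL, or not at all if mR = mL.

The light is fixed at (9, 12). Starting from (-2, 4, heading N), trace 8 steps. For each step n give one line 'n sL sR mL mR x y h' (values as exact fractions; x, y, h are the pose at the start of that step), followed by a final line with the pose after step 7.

0 1/3 15/34 -11/102 79/102 -2 4 N
1 60/233 12/41 -336/9553 5256/9553 -2 5 W
2 30/101 6/25 144/2525 1356/2525 -3 5 S
3 60/149 60/181 1920/26969 19800/26969 -3 4 E
4 1/3 15/34 -11/102 79/102 -2 4 N
5 60/233 12/41 -336/9553 5256/9553 -2 5 W
6 30/101 6/25 144/2525 1356/2525 -3 5 S
7 60/149 60/181 1920/26969 19800/26969 -3 4 E
final -2 4 N

n=0: pose=(-2,4,N); sL=1/3, sR=15/34; mL=-11/102, mR=79/102; mL+mR=2/3 → advance +1; mR−mL=15/17 → turn +1·90°
n=1: pose=(-2,5,W); sL=60/233, sR=12/41; mL=-336/9553, mR=5256/9553; mL+mR=120/233 → advance +1; mR−mL=24/41 → turn +1·90°
n=2: pose=(-3,5,S); sL=30/101, sR=6/25; mL=144/2525, mR=1356/2525; mL+mR=60/101 → advance +1; mR−mL=12/25 → turn +1·90°
n=3: pose=(-3,4,E); sL=60/149, sR=60/181; mL=1920/26969, mR=19800/26969; mL+mR=120/149 → advance +1; mR−mL=120/181 → turn +1·90°
n=4: pose=(-2,4,N); sL=1/3, sR=15/34; mL=-11/102, mR=79/102; mL+mR=2/3 → advance +1; mR−mL=15/17 → turn +1·90°
n=5: pose=(-2,5,W); sL=60/233, sR=12/41; mL=-336/9553, mR=5256/9553; mL+mR=120/233 → advance +1; mR−mL=24/41 → turn +1·90°
n=6: pose=(-3,5,S); sL=30/101, sR=6/25; mL=144/2525, mR=1356/2525; mL+mR=60/101 → advance +1; mR−mL=12/25 → turn +1·90°
n=7: pose=(-3,4,E); sL=60/149, sR=60/181; mL=1920/26969, mR=19800/26969; mL+mR=120/149 → advance +1; mR−mL=120/181 → turn +1·90°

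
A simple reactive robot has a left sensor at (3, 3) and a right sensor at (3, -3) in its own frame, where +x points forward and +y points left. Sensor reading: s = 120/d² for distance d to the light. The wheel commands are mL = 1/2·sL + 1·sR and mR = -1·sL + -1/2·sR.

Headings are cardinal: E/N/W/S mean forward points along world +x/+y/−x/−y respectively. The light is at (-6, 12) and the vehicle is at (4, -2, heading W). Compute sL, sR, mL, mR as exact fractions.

60/169 12/17 2538/2873 -2034/2873

left sensor world pos  = (1, -5); dL² = 338
right sensor world pos = (1, 1); dR² = 170
sL = 120/338 = 60/169
sR = 120/170 = 12/17
mL = 1/2·sL + 1·sR = 2538/2873
mR = -1·sL + -1/2·sR = -2034/2873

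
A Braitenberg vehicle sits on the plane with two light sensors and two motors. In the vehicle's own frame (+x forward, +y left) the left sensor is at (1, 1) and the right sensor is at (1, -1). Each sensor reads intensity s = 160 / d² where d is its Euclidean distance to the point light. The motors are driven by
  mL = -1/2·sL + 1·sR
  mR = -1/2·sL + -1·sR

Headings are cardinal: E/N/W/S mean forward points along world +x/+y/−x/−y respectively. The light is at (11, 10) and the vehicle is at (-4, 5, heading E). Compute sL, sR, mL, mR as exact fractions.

40/53 20/29 480/1537 -1640/1537

left sensor world pos  = (-3, 6); dL² = 212
right sensor world pos = (-3, 4); dR² = 232
sL = 160/212 = 40/53
sR = 160/232 = 20/29
mL = -1/2·sL + 1·sR = 480/1537
mR = -1/2·sL + -1·sR = -1640/1537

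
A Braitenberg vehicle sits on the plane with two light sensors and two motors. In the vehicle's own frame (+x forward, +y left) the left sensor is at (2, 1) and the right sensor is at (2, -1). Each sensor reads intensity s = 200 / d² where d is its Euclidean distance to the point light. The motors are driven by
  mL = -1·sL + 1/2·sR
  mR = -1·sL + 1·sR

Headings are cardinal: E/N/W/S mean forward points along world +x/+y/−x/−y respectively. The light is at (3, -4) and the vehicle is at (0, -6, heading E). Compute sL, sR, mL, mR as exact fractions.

100 20 -90 -80

left sensor world pos  = (2, -5); dL² = 2
right sensor world pos = (2, -7); dR² = 10
sL = 200/2 = 100
sR = 200/10 = 20
mL = -1·sL + 1/2·sR = -90
mR = -1·sL + 1·sR = -80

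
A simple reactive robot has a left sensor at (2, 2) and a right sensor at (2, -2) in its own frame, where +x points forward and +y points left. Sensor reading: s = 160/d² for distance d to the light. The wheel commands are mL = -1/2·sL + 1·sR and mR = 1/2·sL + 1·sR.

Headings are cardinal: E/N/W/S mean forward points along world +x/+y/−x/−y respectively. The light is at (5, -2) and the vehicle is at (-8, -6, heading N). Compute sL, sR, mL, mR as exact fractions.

left sensor world pos  = (-10, -4); dL² = 229
right sensor world pos = (-6, -4); dR² = 125
sL = 160/229 = 160/229
sR = 160/125 = 32/25
mL = -1/2·sL + 1·sR = 5328/5725
mR = 1/2·sL + 1·sR = 9328/5725

160/229 32/25 5328/5725 9328/5725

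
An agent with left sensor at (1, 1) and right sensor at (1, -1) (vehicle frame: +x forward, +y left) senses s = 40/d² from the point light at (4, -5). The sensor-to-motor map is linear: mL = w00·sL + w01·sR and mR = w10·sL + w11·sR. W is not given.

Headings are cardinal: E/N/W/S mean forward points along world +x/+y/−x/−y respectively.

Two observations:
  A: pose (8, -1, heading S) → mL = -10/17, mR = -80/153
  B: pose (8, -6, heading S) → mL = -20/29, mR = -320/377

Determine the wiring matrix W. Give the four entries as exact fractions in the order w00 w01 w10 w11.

-1/2 0 1/2 -1/2

obs A: pose=(8,-1,S) → sL=20/17, sR=20/9, mL=-10/17, mR=-80/153
obs B: pose=(8,-6,S) → sL=40/29, sR=40/13, mL=-20/29, mR=-320/377
sensor matrix S = [[20/17, 20/9], [40/29, 40/13]]; det S = 32000/57681
solve [mL_A; mL_B] = S·[w00; w01] and [mR_A; mR_B] = S·[w10; w11]:
  w00 = -1/2, w01 = 0, w10 = 1/2, w11 = -1/2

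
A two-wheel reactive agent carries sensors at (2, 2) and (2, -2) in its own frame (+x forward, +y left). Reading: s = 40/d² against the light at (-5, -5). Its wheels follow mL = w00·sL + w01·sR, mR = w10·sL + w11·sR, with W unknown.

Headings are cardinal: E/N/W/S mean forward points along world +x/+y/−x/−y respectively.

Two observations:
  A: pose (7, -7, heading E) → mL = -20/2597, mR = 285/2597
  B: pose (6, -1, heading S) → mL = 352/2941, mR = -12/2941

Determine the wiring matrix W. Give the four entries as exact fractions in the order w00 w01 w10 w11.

obs A: pose=(7,-7,E) → sL=10/49, sR=10/53, mL=-20/2597, mR=285/2597
obs B: pose=(6,-1,S) → sL=40/173, sR=8/17, mL=352/2941, mR=-12/2941
sensor matrix S = [[10/49, 10/53], [40/173, 8/17]]; det S = 400320/7637777
solve [mL_A; mL_B] = S·[w00; w01] and [mR_A; mR_B] = S·[w10; w11]:
  w00 = -1/2, w01 = 1/2, w10 = 1, w11 = -1/2

-1/2 1/2 1 -1/2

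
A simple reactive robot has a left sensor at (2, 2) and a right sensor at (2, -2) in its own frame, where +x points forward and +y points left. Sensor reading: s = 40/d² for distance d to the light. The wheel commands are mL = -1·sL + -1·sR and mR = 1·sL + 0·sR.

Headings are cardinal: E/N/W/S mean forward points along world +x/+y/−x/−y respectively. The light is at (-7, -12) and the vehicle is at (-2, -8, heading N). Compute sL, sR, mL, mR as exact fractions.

8/9 8/17 -208/153 8/9

left sensor world pos  = (-4, -6); dL² = 45
right sensor world pos = (0, -6); dR² = 85
sL = 40/45 = 8/9
sR = 40/85 = 8/17
mL = -1·sL + -1·sR = -208/153
mR = 1·sL + 0·sR = 8/9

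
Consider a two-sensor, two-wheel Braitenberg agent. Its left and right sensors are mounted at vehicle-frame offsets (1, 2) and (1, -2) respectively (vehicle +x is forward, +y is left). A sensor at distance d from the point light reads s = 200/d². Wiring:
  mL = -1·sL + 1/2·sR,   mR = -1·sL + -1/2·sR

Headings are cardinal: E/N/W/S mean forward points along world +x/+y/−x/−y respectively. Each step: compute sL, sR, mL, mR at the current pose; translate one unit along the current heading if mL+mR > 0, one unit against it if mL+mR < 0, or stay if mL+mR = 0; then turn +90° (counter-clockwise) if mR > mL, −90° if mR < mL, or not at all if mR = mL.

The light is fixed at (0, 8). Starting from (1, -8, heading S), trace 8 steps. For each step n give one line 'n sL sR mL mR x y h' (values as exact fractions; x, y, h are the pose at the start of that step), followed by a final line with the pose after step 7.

n=0: pose=(1,-8,S); sL=100/149, sR=20/29; mL=-1410/4321, mR=-4390/4321; mL+mR=-200/149 → advance -1; mR−mL=-20/29 → turn -1·90°
n=1: pose=(1,-7,W); sL=200/289, sR=200/169; mL=-4900/48841, mR=-62700/48841; mL+mR=-400/289 → advance -1; mR−mL=-200/169 → turn -1·90°
n=2: pose=(2,-7,N); sL=50/49, sR=50/53; mL=-1425/2597, mR=-3875/2597; mL+mR=-100/49 → advance -1; mR−mL=-50/53 → turn -1·90°
n=3: pose=(2,-8,E); sL=40/41, sR=200/333; mL=-9220/13653, mR=-17420/13653; mL+mR=-80/41 → advance -1; mR−mL=-200/333 → turn -1·90°
n=4: pose=(1,-8,S); sL=100/149, sR=20/29; mL=-1410/4321, mR=-4390/4321; mL+mR=-200/149 → advance -1; mR−mL=-20/29 → turn -1·90°
n=5: pose=(1,-7,W); sL=200/289, sR=200/169; mL=-4900/48841, mR=-62700/48841; mL+mR=-400/289 → advance -1; mR−mL=-200/169 → turn -1·90°
n=6: pose=(2,-7,N); sL=50/49, sR=50/53; mL=-1425/2597, mR=-3875/2597; mL+mR=-100/49 → advance -1; mR−mL=-50/53 → turn -1·90°
n=7: pose=(2,-8,E); sL=40/41, sR=200/333; mL=-9220/13653, mR=-17420/13653; mL+mR=-80/41 → advance -1; mR−mL=-200/333 → turn -1·90°

0 100/149 20/29 -1410/4321 -4390/4321 1 -8 S
1 200/289 200/169 -4900/48841 -62700/48841 1 -7 W
2 50/49 50/53 -1425/2597 -3875/2597 2 -7 N
3 40/41 200/333 -9220/13653 -17420/13653 2 -8 E
4 100/149 20/29 -1410/4321 -4390/4321 1 -8 S
5 200/289 200/169 -4900/48841 -62700/48841 1 -7 W
6 50/49 50/53 -1425/2597 -3875/2597 2 -7 N
7 40/41 200/333 -9220/13653 -17420/13653 2 -8 E
final 1 -8 S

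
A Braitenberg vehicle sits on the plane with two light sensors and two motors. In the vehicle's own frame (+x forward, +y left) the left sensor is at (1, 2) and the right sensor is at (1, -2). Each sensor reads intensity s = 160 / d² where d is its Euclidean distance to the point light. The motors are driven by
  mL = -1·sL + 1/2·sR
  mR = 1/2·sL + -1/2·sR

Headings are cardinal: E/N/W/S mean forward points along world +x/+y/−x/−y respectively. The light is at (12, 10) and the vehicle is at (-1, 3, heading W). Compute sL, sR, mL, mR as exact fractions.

160/277 160/221 -13200/61217 -4480/61217

left sensor world pos  = (-2, 1); dL² = 277
right sensor world pos = (-2, 5); dR² = 221
sL = 160/277 = 160/277
sR = 160/221 = 160/221
mL = -1·sL + 1/2·sR = -13200/61217
mR = 1/2·sL + -1/2·sR = -4480/61217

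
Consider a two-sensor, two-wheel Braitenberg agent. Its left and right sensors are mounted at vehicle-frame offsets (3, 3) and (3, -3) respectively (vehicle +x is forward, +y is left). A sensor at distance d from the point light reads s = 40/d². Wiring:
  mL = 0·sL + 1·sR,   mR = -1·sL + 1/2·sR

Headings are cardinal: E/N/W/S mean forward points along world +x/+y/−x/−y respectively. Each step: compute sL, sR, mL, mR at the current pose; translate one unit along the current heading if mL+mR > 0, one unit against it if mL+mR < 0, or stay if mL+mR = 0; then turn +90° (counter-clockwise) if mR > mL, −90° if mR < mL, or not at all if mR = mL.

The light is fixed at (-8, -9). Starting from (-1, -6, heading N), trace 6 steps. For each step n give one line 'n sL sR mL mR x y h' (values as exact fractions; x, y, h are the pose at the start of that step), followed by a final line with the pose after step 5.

0 10/13 5/17 5/17 -275/442 -1 -6 N
1 8/25 40/101 40/101 -308/2525 -1 -7 E
2 20/61 20/13 20/13 350/793 0 -7 S
3 40/29 40/41 40/41 -1060/1189 0 -8 W
4 5/4 10/29 10/29 -125/116 -1 -8 N
5 40/109 40/109 40/109 -20/109 -1 -9 E
final 0 -9 S

n=0: pose=(-1,-6,N); sL=10/13, sR=5/17; mL=5/17, mR=-275/442; mL+mR=-145/442 → advance -1; mR−mL=-405/442 → turn -1·90°
n=1: pose=(-1,-7,E); sL=8/25, sR=40/101; mL=40/101, mR=-308/2525; mL+mR=692/2525 → advance +1; mR−mL=-1308/2525 → turn -1·90°
n=2: pose=(0,-7,S); sL=20/61, sR=20/13; mL=20/13, mR=350/793; mL+mR=1570/793 → advance +1; mR−mL=-870/793 → turn -1·90°
n=3: pose=(0,-8,W); sL=40/29, sR=40/41; mL=40/41, mR=-1060/1189; mL+mR=100/1189 → advance +1; mR−mL=-2220/1189 → turn -1·90°
n=4: pose=(-1,-8,N); sL=5/4, sR=10/29; mL=10/29, mR=-125/116; mL+mR=-85/116 → advance -1; mR−mL=-165/116 → turn -1·90°
n=5: pose=(-1,-9,E); sL=40/109, sR=40/109; mL=40/109, mR=-20/109; mL+mR=20/109 → advance +1; mR−mL=-60/109 → turn -1·90°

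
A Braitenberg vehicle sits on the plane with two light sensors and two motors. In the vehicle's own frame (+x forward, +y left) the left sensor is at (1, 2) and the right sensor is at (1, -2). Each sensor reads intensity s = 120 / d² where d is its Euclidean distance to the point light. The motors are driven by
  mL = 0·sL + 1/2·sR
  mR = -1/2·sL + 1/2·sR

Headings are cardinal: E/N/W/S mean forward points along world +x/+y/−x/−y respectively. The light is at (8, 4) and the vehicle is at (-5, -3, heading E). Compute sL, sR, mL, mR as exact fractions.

left sensor world pos  = (-4, -1); dL² = 169
right sensor world pos = (-4, -5); dR² = 225
sL = 120/169 = 120/169
sR = 120/225 = 8/15
mL = 0·sL + 1/2·sR = 4/15
mR = -1/2·sL + 1/2·sR = -224/2535

120/169 8/15 4/15 -224/2535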